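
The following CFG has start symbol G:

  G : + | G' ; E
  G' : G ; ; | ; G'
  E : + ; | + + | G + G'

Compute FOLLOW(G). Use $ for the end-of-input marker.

{ $, +, ; }

G is the start symbol, so $ ∈ FOLLOW(G).
In G' : G ; ;: add FIRST(; ;) = { ; }.
In E : G + G': add FIRST(+ G') = { + }.
Union: FOLLOW(G) = { $, +, ; }.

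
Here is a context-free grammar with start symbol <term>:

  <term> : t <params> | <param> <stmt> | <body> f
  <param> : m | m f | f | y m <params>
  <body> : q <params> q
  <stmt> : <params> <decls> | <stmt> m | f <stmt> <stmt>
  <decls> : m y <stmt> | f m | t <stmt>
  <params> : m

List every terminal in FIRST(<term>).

<term> : t <params> contributes {t}.
From <term> : <param> <stmt>: add FIRST(<param>) = { f, m, y }.
From <term> : <body> f: add FIRST(<body>) = { q }.
Union: FIRST(<term>) = { f, m, q, t, y }.

{ f, m, q, t, y }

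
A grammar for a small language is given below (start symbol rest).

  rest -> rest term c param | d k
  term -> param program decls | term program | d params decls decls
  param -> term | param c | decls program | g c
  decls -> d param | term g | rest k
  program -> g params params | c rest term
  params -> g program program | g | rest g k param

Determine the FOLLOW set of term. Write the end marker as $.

{ $, c, d, g, k }

In rest -> rest term c param: add FIRST(c param) = { c }.
In term -> term program: add FIRST(program) = { c, g }.
In param -> term: term is at the end, add FOLLOW(param) = { $, c, d, g, k }.
In decls -> term g: add FIRST(g) = { g }.
In program -> c rest term: term is at the end, add FOLLOW(program) = { $, c, d, g, k }.
Union: FOLLOW(term) = { $, c, d, g, k }.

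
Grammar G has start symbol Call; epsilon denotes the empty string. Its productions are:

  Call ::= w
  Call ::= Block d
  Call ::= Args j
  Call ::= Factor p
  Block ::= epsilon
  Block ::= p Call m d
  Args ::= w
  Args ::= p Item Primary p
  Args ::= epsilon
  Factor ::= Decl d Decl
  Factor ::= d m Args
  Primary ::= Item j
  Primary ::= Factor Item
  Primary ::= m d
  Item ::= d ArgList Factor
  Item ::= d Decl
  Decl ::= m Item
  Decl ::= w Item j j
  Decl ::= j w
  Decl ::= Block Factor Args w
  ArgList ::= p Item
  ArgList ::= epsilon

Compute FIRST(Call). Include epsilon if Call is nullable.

{ d, j, m, p, w }

Call ::= w contributes {w}.
From Call ::= Block d: Block nullable, take FIRST(Block) ∪ {d} = { d, p }.
From Call ::= Args j: Args nullable, take FIRST(Args) ∪ {j} = { j, p, w }.
From Call ::= Factor p: add FIRST(Factor) = { d, j, m, p, w }.
Union: FIRST(Call) = { d, j, m, p, w }.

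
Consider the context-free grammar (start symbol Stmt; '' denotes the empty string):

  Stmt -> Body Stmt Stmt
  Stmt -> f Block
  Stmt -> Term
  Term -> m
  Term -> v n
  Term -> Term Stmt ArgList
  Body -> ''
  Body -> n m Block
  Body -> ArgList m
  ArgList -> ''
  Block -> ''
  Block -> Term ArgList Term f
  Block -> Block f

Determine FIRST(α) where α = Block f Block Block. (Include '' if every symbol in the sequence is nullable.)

{ f, m, v }

Add FIRST(Block)\{''} = { f, m, v }; Block is nullable, continue.
f is a terminal; add {f} and stop.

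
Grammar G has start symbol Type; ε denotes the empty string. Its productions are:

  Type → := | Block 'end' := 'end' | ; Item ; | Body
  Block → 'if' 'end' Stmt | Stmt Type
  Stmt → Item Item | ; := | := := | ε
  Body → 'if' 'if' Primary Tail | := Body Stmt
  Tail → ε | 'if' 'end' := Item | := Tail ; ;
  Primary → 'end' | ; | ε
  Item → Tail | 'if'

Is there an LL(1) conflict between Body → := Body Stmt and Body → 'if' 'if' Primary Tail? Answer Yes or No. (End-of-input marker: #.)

No

FIRST(:= Body Stmt) = { := } and FIRST('if' 'if' Primary Tail) = { 'if' }.
The FIRST sets are disjoint and neither alternative is nullable — no conflict.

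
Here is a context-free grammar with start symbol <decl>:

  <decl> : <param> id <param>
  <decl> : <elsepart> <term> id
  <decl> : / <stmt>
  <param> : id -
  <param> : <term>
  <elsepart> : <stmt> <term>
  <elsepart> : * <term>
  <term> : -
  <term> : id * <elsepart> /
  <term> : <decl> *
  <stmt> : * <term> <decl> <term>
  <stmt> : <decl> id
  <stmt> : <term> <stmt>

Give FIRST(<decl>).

From <decl> : <param> id <param>: add FIRST(<param>) = { *, -, /, id }.
From <decl> : <elsepart> <term> id: add FIRST(<elsepart>) = { *, -, /, id }.
<decl> : / <stmt> contributes {/}.
Union: FIRST(<decl>) = { *, -, /, id }.

{ *, -, /, id }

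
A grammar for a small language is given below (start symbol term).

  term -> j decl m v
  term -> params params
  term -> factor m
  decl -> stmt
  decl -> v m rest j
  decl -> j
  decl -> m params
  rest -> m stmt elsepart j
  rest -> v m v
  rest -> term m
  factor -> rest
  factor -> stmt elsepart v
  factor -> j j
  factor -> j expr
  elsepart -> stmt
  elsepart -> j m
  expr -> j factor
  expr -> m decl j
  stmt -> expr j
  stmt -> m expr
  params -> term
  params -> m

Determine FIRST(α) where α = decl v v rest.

Add FIRST(decl) = { j, m, v }; decl is not nullable, stop.

{ j, m, v }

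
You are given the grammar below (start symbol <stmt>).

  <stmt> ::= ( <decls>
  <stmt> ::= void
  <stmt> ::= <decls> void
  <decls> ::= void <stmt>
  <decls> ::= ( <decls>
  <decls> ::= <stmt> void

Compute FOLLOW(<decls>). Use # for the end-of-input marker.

{ #, void }

In <stmt> ::= ( <decls>: <decls> is at the end, add FOLLOW(<stmt>) = { #, void }.
In <stmt> ::= <decls> void: add FIRST(void) = { void }.
In <decls> ::= ( <decls>: <decls> is at the end, add FOLLOW(<decls>) = { #, void }.
Union: FOLLOW(<decls>) = { #, void }.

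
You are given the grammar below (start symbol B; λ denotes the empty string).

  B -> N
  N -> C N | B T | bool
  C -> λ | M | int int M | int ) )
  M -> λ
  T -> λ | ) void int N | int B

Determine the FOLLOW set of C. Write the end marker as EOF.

{ bool, int }

In N -> C N: add FIRST(N) = { bool, int }.
Union: FOLLOW(C) = { bool, int }.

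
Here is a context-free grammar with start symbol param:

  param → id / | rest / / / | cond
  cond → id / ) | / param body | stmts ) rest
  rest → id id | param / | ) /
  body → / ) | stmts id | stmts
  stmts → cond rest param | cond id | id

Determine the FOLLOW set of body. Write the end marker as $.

{ $, ), /, id }

In cond → / param body: body is at the end, add FOLLOW(cond) = { $, ), /, id }.
Union: FOLLOW(body) = { $, ), /, id }.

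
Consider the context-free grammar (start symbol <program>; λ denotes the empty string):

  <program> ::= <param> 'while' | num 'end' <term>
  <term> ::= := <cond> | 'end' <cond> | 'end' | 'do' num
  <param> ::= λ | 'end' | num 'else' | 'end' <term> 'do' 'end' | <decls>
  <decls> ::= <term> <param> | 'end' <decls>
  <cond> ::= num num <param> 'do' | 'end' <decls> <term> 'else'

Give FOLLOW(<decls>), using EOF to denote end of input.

{ 'do', 'end', 'while', := }

In <param> ::= <decls>: <decls> is at the end, add FOLLOW(<param>) = { 'do', 'end', 'while', := }.
In <decls> ::= 'end' <decls>: <decls> is at the end, add FOLLOW(<decls>) = { 'do', 'end', 'while', := }.
In <cond> ::= 'end' <decls> <term> 'else': add FIRST(<term> 'else') = { 'do', 'end', := }.
Union: FOLLOW(<decls>) = { 'do', 'end', 'while', := }.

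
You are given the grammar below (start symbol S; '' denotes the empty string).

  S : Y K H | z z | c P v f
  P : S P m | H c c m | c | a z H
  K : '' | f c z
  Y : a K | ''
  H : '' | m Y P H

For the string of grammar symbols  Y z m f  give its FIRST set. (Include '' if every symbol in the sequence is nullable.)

Add FIRST(Y)\{''} = { a }; Y is nullable, continue.
z is a terminal; add {z} and stop.

{ a, z }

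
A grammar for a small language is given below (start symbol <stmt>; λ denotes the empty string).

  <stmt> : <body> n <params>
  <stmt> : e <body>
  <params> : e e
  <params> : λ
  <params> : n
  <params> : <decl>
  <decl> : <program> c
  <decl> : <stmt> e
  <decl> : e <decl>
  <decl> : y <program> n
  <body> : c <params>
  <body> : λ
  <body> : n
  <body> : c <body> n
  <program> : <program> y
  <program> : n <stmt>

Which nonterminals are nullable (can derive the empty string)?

{ <body>, <params> }

Directly nullable (have an λ-production): <params>, <body>.
No other nonterminal has a production whose RHS symbols are all nullable.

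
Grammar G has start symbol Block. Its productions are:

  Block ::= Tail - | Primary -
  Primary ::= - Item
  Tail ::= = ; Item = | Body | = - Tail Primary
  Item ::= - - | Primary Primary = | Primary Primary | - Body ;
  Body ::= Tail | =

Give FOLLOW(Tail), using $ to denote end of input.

In Block ::= Tail -: add FIRST(-) = { - }.
In Tail ::= = - Tail Primary: add FIRST(Primary) = { - }.
In Body ::= Tail: Tail is at the end, add FOLLOW(Body) = { -, ; }.
Union: FOLLOW(Tail) = { -, ; }.

{ -, ; }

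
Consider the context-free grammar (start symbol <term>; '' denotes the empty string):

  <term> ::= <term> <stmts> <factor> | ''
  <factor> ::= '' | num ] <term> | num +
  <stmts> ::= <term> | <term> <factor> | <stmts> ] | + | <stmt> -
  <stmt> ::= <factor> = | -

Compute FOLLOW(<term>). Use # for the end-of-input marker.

<term> is the start symbol, so # ∈ FOLLOW(<term>).
In <term> ::= <term> <stmts> <factor>: add FIRST(<stmts> <factor>)\{''} = { +, -, =, ], num }.
  Since <stmts> <factor> is nullable, also add FOLLOW(<term>) = { #, +, -, =, ], num }.
In <factor> ::= num ] <term>: <term> is at the end, add FOLLOW(<factor>) = { #, +, -, =, ], num }.
In <stmts> ::= <term>: <term> is at the end, add FOLLOW(<stmts>) = { #, +, -, =, ], num }.
In <stmts> ::= <term> <factor>: add FIRST(<factor>)\{''} = { num }.
  Since <factor> is nullable, also add FOLLOW(<stmts>) = { #, +, -, =, ], num }.
Union: FOLLOW(<term>) = { #, +, -, =, ], num }.

{ #, +, -, =, ], num }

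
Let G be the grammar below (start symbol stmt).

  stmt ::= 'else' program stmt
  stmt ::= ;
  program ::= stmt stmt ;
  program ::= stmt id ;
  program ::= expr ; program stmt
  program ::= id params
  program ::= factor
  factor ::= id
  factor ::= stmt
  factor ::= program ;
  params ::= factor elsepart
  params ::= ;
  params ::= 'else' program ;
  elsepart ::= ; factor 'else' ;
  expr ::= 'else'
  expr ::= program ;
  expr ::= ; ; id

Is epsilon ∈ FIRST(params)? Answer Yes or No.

No nonterminal in this grammar is nullable.
No production of params has an RHS whose symbols are all nullable, so params is not nullable.

No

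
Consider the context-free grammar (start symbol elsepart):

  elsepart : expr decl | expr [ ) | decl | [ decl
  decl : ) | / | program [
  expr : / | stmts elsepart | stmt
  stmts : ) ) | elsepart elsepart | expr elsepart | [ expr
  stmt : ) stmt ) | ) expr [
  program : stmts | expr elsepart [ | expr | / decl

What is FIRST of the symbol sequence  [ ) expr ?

{ [ }

[ is a terminal; add {[} and stop.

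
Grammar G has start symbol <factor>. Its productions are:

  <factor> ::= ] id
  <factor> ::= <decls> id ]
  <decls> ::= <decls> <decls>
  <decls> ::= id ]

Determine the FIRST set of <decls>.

From <decls> ::= <decls> <decls>: add FIRST(<decls>) = { id }.
<decls> ::= id ] contributes {id}.
Union: FIRST(<decls>) = { id }.

{ id }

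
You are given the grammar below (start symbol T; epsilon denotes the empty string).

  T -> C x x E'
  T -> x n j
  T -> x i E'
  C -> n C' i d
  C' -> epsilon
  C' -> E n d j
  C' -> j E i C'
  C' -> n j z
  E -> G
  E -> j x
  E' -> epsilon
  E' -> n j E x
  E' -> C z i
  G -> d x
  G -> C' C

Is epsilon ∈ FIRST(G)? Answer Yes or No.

No

Nullable nonterminals: C', E'.
No production of G has an RHS whose symbols are all nullable, so G is not nullable.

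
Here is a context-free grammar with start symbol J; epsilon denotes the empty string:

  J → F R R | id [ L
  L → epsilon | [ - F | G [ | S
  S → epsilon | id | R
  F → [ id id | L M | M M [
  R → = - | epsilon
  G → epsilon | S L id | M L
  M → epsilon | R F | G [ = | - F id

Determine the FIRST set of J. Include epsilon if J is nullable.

{ -, =, [, id, epsilon }

From J → F R R: F, R, R nullable, take FIRST(F) ∪ FIRST(R) ∪ FIRST(R) = { -, =, [, id }; also epsilon since the whole RHS is nullable.
J → id [ L contributes {id}.
Union: FIRST(J) = { -, =, [, id, epsilon }.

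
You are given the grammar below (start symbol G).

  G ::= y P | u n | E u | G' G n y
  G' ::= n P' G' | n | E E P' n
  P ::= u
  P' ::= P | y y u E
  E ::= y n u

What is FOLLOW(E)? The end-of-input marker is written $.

{ n, u, y }

In G ::= E u: add FIRST(u) = { u }.
In G' ::= E E P' n: add FIRST(E P' n) = { y }.
In G' ::= E E P' n: add FIRST(P' n) = { u, y }.
In P' ::= y y u E: E is at the end, add FOLLOW(P') = { n, y }.
Union: FOLLOW(E) = { n, u, y }.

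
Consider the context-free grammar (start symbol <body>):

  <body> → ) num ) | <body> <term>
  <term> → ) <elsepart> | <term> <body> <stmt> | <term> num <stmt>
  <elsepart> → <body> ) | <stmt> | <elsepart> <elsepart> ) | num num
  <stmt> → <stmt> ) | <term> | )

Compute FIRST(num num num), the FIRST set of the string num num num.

{ num }

num is a terminal; add {num} and stop.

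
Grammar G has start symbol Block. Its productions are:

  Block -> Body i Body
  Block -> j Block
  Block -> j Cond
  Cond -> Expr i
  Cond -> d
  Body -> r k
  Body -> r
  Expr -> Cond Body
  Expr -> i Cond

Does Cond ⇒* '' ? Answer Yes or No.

No

No nonterminal in this grammar is nullable.
No production of Cond has an RHS whose symbols are all nullable, so Cond is not nullable.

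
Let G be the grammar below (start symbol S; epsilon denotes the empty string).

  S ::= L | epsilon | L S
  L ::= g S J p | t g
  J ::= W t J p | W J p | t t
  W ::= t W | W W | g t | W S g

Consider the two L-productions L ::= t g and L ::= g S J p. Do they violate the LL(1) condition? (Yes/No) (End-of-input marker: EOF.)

No

FIRST(t g) = { t } and FIRST(g S J p) = { g }.
The FIRST sets are disjoint and neither alternative is nullable — no conflict.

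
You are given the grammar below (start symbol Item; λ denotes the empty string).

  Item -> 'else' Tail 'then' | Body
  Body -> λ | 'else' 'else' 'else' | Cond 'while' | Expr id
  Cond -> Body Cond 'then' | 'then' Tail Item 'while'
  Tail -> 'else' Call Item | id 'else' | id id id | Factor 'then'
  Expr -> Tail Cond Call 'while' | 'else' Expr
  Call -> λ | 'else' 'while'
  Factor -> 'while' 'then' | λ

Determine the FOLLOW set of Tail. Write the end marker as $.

{ 'else', 'then', 'while', id }

In Item -> 'else' Tail 'then': add FIRST('then') = { 'then' }.
In Cond -> 'then' Tail Item 'while': add FIRST(Item 'while') = { 'else', 'then', 'while', id }.
In Expr -> Tail Cond Call 'while': add FIRST(Cond Call 'while') = { 'else', 'then', 'while', id }.
Union: FOLLOW(Tail) = { 'else', 'then', 'while', id }.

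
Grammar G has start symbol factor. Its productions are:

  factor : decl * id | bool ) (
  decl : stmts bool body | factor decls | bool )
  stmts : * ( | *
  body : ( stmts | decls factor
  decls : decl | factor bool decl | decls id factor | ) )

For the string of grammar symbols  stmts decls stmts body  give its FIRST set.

Add FIRST(stmts) = { * }; stmts is not nullable, stop.

{ * }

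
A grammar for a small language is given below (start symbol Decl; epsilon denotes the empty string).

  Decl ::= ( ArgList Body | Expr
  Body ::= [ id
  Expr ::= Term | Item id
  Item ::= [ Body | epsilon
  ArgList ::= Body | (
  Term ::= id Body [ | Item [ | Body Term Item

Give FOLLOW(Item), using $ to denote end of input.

{ $, [, id }

In Expr ::= Item id: add FIRST(id) = { id }.
In Term ::= Item [: add FIRST([) = { [ }.
In Term ::= Body Term Item: Item is at the end, add FOLLOW(Term) = { $, [ }.
Union: FOLLOW(Item) = { $, [, id }.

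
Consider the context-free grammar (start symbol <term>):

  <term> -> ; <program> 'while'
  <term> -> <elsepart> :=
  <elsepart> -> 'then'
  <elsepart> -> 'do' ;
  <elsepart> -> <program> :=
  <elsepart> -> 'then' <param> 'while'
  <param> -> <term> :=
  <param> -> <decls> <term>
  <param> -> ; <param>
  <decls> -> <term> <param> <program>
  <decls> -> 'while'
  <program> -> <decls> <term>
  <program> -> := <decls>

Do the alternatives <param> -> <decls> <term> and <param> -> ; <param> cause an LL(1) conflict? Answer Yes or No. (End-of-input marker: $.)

Yes

FIRST(<decls> <term>) = { 'do', 'then', 'while', :=, ; } and FIRST(; <param>) = { ; }.
Both contain ;, so the two alternatives are not disjoint — LL(1) conflict.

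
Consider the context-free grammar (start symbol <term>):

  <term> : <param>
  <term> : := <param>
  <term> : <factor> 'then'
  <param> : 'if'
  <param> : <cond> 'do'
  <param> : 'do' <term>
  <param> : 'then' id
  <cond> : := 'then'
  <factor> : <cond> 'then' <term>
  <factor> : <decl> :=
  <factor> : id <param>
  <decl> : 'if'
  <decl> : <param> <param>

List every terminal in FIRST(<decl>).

{ 'do', 'if', 'then', := }

<decl> : 'if' contributes {'if'}.
From <decl> : <param> <param>: add FIRST(<param>) = { 'do', 'if', 'then', := }.
Union: FIRST(<decl>) = { 'do', 'if', 'then', := }.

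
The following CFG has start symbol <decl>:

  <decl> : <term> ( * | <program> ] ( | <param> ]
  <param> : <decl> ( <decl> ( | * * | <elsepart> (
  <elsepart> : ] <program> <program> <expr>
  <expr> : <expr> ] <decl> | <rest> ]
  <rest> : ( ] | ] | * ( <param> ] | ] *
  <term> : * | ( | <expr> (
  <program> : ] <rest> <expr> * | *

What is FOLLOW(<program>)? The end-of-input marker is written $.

{ (, *, ] }

In <decl> : <program> ] (: add FIRST(] () = { ] }.
In <elsepart> : ] <program> <program> <expr>: add FIRST(<program> <expr>) = { *, ] }.
In <elsepart> : ] <program> <program> <expr>: add FIRST(<expr>) = { (, *, ] }.
Union: FOLLOW(<program>) = { (, *, ] }.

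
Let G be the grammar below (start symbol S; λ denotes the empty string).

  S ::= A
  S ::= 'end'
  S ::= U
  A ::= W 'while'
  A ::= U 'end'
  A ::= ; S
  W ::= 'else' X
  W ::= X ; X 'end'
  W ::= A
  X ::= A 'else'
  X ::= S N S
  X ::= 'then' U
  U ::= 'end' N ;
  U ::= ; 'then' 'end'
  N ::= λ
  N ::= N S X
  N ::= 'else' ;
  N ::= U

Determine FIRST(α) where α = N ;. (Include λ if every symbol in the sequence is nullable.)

Add FIRST(N)\{λ} = { 'else', 'end', 'then', ; }; N is nullable, continue.
; is a terminal; add {;} and stop.

{ 'else', 'end', 'then', ; }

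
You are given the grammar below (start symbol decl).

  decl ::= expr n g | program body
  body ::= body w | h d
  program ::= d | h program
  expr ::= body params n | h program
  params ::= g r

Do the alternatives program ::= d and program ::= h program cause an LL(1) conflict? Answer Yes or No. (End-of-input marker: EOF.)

FIRST(d) = { d } and FIRST(h program) = { h }.
The FIRST sets are disjoint and neither alternative is nullable — no conflict.

No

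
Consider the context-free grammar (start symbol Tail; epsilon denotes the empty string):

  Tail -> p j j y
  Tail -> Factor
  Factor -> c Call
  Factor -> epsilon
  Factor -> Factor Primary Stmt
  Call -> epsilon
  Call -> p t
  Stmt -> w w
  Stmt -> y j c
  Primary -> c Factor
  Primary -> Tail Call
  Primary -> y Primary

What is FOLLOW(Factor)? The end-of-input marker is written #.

{ #, c, p, w, y }

In Tail -> Factor: Factor is at the end, add FOLLOW(Tail) = { #, p, w, y }.
In Factor -> Factor Primary Stmt: add FIRST(Primary Stmt) = { c, p, w, y }.
In Primary -> c Factor: Factor is at the end, add FOLLOW(Primary) = { w, y }.
Union: FOLLOW(Factor) = { #, c, p, w, y }.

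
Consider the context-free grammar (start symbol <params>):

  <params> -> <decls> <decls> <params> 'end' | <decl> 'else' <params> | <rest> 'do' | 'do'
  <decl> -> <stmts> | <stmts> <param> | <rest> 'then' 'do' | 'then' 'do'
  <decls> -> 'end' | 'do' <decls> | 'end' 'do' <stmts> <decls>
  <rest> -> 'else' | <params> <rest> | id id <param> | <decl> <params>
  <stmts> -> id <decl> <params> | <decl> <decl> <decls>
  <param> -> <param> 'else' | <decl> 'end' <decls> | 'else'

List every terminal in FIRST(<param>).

From <param> -> <param> 'else': add FIRST(<param>) = { 'do', 'else', 'end', 'then', id }.
From <param> -> <decl> 'end' <decls>: add FIRST(<decl>) = { 'do', 'else', 'end', 'then', id }.
<param> -> 'else' contributes {'else'}.
Union: FIRST(<param>) = { 'do', 'else', 'end', 'then', id }.

{ 'do', 'else', 'end', 'then', id }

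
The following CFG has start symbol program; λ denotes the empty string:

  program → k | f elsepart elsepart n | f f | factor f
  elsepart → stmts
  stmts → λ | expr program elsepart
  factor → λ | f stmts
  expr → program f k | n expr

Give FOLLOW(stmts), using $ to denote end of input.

{ f, k, n }

In elsepart → stmts: stmts is at the end, add FOLLOW(elsepart) = { f, k, n }.
In factor → f stmts: stmts is at the end, add FOLLOW(factor) = { f }.
Union: FOLLOW(stmts) = { f, k, n }.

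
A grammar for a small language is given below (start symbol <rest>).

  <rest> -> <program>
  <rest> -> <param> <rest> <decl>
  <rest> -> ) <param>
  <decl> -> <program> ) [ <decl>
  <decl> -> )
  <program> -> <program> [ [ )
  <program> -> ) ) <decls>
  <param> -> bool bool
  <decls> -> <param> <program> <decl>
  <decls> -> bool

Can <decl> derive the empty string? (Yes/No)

No

No nonterminal in this grammar is nullable.
No production of <decl> has an RHS whose symbols are all nullable, so <decl> is not nullable.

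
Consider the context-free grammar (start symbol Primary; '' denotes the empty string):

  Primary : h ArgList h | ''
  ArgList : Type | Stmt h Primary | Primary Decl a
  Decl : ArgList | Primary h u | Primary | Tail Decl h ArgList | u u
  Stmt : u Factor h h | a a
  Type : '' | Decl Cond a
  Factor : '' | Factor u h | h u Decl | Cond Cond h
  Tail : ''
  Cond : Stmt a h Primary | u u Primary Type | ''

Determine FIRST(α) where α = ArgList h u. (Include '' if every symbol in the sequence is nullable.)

Add FIRST(ArgList)\{''} = { a, h, u }; ArgList is nullable, continue.
h is a terminal; add {h} and stop.

{ a, h, u }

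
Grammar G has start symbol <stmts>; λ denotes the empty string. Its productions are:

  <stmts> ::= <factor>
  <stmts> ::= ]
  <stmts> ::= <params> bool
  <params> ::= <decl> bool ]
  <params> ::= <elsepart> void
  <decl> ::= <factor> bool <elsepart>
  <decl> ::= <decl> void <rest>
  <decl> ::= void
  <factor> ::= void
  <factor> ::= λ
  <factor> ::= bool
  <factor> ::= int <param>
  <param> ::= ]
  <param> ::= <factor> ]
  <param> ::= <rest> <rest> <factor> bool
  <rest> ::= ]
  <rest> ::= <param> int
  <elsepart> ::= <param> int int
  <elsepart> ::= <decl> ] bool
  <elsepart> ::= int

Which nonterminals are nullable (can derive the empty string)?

Directly nullable (have an λ-production): <factor>.
<stmts> ::= <factor> with every symbol nullable, so <stmts> is nullable.
No other nonterminal has a production whose RHS symbols are all nullable.

{ <factor>, <stmts> }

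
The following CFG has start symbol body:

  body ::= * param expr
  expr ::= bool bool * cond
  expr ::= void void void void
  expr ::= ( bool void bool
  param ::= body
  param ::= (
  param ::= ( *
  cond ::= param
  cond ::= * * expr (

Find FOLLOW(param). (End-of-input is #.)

{ #, (, bool, void }

In body ::= * param expr: add FIRST(expr) = { (, bool, void }.
In cond ::= param: param is at the end, add FOLLOW(cond) = { #, (, bool, void }.
Union: FOLLOW(param) = { #, (, bool, void }.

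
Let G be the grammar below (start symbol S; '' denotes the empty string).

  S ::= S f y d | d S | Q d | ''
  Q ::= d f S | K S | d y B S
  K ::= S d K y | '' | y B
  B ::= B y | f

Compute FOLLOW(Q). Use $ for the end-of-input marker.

In S ::= Q d: add FIRST(d) = { d }.
Union: FOLLOW(Q) = { d }.

{ d }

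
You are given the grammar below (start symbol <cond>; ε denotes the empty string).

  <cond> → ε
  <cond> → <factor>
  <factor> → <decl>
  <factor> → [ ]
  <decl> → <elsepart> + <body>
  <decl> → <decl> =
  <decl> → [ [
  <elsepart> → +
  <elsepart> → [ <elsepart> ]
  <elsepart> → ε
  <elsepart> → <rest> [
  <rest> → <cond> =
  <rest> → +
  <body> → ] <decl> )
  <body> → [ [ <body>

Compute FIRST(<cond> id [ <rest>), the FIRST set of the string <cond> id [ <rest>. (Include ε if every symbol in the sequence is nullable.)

Add FIRST(<cond>)\{ε} = { +, =, [ }; <cond> is nullable, continue.
id is a terminal; add {id} and stop.

{ +, =, [, id }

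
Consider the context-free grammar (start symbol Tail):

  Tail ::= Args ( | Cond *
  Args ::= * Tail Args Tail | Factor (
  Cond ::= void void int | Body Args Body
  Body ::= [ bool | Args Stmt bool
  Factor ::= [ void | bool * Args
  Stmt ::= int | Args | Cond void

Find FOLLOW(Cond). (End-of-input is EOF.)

{ *, void }

In Tail ::= Cond *: add FIRST(*) = { * }.
In Stmt ::= Cond void: add FIRST(void) = { void }.
Union: FOLLOW(Cond) = { *, void }.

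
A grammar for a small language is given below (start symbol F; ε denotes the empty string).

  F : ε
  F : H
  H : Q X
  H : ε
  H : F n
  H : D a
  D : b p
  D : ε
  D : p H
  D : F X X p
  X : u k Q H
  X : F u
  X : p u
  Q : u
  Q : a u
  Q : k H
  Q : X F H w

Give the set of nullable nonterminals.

Directly nullable (have an ε-production): F, H, D.
No other nonterminal has a production whose RHS symbols are all nullable.

{ D, F, H }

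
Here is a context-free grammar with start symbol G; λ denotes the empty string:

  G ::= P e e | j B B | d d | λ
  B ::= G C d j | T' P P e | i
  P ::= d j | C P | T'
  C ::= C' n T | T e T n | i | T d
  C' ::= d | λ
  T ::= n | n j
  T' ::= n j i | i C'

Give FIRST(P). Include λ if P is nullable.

{ d, i, n }

P ::= d j contributes {d}.
From P ::= C P: add FIRST(C) = { d, i, n }.
From P ::= T': add FIRST(T') = { i, n }.
Union: FIRST(P) = { d, i, n }.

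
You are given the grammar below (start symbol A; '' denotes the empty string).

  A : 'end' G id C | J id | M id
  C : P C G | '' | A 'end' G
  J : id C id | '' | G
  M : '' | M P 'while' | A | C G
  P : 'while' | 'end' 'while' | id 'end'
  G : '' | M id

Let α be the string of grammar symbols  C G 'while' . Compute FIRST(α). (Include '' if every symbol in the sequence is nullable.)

{ 'end', 'while', id }

Add FIRST(C)\{''} = { 'end', 'while', id }; C is nullable, continue.
Add FIRST(G)\{''} = { 'end', 'while', id }; G is nullable, continue.
'while' is a terminal; add {'while'} and stop.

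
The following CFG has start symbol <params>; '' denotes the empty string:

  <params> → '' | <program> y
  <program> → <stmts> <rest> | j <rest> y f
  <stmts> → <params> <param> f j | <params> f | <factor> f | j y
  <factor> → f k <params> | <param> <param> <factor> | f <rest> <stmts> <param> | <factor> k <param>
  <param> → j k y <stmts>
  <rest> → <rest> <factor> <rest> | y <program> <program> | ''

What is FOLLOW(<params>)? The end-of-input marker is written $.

<params> is the start symbol, so $ ∈ FOLLOW(<params>).
In <stmts> → <params> <param> f j: add FIRST(<param> f j) = { j }.
In <stmts> → <params> f: add FIRST(f) = { f }.
In <factor> → f k <params>: <params> is at the end, add FOLLOW(<factor>) = { f, j, k, y }.
Union: FOLLOW(<params>) = { $, f, j, k, y }.

{ $, f, j, k, y }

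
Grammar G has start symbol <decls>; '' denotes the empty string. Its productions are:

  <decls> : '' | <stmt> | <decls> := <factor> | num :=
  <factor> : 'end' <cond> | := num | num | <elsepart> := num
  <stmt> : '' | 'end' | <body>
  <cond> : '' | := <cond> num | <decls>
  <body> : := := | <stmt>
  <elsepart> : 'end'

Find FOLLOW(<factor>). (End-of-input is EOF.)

In <decls> : <decls> := <factor>: <factor> is at the end, add FOLLOW(<decls>) = { EOF, :=, num }.
Union: FOLLOW(<factor>) = { EOF, :=, num }.

{ EOF, :=, num }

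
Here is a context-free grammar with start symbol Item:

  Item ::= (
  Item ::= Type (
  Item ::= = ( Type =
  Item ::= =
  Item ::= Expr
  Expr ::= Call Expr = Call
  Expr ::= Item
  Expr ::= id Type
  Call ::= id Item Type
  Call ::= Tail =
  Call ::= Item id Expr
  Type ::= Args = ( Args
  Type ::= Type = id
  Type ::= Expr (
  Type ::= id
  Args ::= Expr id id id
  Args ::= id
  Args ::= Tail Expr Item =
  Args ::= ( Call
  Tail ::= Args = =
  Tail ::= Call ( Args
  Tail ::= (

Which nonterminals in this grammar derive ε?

No nonterminal has an empty production or an RHS whose symbols are all nullable.

{ } (none)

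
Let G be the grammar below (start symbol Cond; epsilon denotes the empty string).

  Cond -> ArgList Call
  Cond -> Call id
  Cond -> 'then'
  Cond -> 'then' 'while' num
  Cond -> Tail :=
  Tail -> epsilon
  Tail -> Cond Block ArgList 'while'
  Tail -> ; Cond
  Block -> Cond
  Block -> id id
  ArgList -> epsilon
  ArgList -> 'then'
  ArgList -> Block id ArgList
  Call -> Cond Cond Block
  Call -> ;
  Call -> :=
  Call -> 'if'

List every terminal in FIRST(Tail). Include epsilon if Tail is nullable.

Tail -> epsilon contributes epsilon.
From Tail -> Cond Block ArgList 'while': add FIRST(Cond) = { 'if', 'then', :=, ;, id }.
Tail -> ; Cond contributes {;}.
Union: FIRST(Tail) = { 'if', 'then', :=, ;, id, epsilon }.

{ 'if', 'then', :=, ;, id, epsilon }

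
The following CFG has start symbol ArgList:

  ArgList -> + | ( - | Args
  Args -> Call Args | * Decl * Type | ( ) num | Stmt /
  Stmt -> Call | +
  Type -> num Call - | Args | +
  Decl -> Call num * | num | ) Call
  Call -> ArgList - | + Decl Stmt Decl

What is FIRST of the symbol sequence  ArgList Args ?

{ (, *, + }

Add FIRST(ArgList) = { (, *, + }; ArgList is not nullable, stop.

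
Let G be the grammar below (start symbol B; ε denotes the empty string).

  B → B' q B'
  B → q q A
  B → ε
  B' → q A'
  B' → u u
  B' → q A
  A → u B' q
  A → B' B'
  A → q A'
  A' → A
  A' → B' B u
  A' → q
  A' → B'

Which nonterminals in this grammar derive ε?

{ B }

Directly nullable (have an ε-production): B.
No other nonterminal has a production whose RHS symbols are all nullable.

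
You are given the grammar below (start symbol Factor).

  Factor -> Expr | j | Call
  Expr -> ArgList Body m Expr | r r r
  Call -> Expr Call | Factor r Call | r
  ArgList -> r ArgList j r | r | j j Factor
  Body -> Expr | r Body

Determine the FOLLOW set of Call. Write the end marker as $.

In Factor -> Call: Call is at the end, add FOLLOW(Factor) = { $, j, r }.
In Call -> Expr Call: Call is at the end, add FOLLOW(Call) = { $, j, r }.
In Call -> Factor r Call: Call is at the end, add FOLLOW(Call) = { $, j, r }.
Union: FOLLOW(Call) = { $, j, r }.

{ $, j, r }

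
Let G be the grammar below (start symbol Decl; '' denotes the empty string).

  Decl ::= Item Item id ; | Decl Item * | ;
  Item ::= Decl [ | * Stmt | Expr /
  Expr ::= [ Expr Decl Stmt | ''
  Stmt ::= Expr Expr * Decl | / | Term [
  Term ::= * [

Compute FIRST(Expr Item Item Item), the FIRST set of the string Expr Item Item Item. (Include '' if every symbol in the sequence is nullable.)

{ *, /, ;, [ }

Add FIRST(Expr)\{''} = { [ }; Expr is nullable, continue.
Add FIRST(Item) = { *, /, ;, [ }; Item is not nullable, stop.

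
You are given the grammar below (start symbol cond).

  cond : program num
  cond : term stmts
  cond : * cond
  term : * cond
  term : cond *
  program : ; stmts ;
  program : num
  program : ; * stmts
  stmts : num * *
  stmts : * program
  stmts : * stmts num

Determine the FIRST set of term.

{ *, ;, num }

term : * cond contributes {*}.
From term : cond *: add FIRST(cond) = { *, ;, num }.
Union: FIRST(term) = { *, ;, num }.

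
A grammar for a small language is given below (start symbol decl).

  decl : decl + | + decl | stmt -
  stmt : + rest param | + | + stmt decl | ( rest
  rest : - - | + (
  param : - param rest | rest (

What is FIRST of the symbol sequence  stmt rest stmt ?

{ (, + }

Add FIRST(stmt) = { (, + }; stmt is not nullable, stop.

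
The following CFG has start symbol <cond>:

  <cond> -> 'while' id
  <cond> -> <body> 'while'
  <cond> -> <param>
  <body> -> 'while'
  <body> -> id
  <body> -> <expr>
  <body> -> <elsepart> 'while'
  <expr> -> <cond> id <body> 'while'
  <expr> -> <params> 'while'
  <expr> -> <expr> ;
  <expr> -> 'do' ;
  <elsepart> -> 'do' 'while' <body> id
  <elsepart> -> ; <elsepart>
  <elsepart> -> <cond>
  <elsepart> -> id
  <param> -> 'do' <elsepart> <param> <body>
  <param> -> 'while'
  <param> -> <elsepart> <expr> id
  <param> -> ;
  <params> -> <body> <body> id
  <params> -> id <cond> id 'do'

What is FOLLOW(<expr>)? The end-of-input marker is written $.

In <body> -> <expr>: <expr> is at the end, add FOLLOW(<body>) = { $, 'do', 'while', ;, id }.
In <expr> -> <expr> ;: add FIRST(;) = { ; }.
In <param> -> <elsepart> <expr> id: add FIRST(id) = { id }.
Union: FOLLOW(<expr>) = { $, 'do', 'while', ;, id }.

{ $, 'do', 'while', ;, id }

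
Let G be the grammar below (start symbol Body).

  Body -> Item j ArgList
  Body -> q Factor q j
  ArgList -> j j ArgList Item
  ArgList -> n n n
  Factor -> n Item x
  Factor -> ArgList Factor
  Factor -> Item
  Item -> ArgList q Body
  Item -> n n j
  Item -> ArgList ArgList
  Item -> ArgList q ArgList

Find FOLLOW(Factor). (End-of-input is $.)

In Body -> q Factor q j: add FIRST(q j) = { q }.
In Factor -> ArgList Factor: Factor is at the end, add FOLLOW(Factor) = { q }.
Union: FOLLOW(Factor) = { q }.

{ q }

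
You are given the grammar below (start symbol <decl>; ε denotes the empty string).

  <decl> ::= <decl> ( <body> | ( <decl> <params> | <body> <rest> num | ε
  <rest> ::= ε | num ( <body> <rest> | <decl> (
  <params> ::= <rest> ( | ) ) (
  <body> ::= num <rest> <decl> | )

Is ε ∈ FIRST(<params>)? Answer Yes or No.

No

Nullable nonterminals: <decl>, <rest>.
No production of <params> has an RHS whose symbols are all nullable, so <params> is not nullable.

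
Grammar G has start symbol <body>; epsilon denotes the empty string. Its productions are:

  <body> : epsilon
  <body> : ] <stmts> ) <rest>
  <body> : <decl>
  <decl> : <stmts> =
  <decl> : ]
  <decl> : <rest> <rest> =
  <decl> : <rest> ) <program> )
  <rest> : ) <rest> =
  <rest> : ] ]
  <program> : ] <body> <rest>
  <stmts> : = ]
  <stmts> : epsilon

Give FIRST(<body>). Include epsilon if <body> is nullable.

<body> : epsilon contributes epsilon.
<body> : ] <stmts> ) <rest> contributes {]}.
From <body> : <decl>: add FIRST(<decl>) = { ), =, ] }.
Union: FIRST(<body>) = { ), =, ], epsilon }.

{ ), =, ], epsilon }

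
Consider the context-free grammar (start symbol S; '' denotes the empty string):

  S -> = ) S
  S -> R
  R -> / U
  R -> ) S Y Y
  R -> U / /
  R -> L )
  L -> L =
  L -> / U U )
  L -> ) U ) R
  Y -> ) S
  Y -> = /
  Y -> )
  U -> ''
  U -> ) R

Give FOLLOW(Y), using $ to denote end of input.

In R -> ) S Y Y: add FIRST(Y) = { ), = }.
In R -> ) S Y Y: Y is at the end, add FOLLOW(R) = { $, ), /, = }.
Union: FOLLOW(Y) = { $, ), /, = }.

{ $, ), /, = }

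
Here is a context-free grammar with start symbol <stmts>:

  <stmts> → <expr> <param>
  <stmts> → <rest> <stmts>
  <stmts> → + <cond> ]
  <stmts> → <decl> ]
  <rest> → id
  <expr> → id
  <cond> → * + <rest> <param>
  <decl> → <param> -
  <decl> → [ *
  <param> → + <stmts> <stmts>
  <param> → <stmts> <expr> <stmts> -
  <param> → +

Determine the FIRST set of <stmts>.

{ +, [, id }

From <stmts> → <expr> <param>: add FIRST(<expr>) = { id }.
From <stmts> → <rest> <stmts>: add FIRST(<rest>) = { id }.
<stmts> → + <cond> ] contributes {+}.
From <stmts> → <decl> ]: add FIRST(<decl>) = { +, [, id }.
Union: FIRST(<stmts>) = { +, [, id }.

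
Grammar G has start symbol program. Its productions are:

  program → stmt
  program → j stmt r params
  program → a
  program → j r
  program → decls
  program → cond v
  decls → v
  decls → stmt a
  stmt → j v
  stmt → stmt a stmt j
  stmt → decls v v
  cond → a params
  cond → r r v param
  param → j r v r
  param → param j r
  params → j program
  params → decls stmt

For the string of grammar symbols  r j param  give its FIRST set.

{ r }

r is a terminal; add {r} and stop.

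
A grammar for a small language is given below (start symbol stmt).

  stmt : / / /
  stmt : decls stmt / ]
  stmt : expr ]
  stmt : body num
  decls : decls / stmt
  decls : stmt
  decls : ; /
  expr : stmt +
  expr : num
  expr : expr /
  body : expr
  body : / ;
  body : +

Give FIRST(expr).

{ +, /, ;, num }

From expr : stmt +: add FIRST(stmt) = { +, /, ;, num }.
expr : num contributes {num}.
From expr : expr /: add FIRST(expr) = { +, /, ;, num }.
Union: FIRST(expr) = { +, /, ;, num }.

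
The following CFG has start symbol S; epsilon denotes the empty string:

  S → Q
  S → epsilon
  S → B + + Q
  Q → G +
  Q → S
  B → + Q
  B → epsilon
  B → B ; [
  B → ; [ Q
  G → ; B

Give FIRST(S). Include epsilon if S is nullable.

From S → Q: add FIRST(Q) = { +, ;, epsilon } (including epsilon since Q is nullable).
S → epsilon contributes epsilon.
From S → B + + Q: B nullable, take FIRST(B) ∪ {+} = { +, ; }.
Union: FIRST(S) = { +, ;, epsilon }.

{ +, ;, epsilon }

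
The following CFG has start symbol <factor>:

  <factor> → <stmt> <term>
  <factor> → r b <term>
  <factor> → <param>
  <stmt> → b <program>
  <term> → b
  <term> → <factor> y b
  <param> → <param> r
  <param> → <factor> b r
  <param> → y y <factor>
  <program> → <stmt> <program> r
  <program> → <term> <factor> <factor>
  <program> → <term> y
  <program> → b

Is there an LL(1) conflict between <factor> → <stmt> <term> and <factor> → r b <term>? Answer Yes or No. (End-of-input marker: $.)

FIRST(<stmt> <term>) = { b } and FIRST(r b <term>) = { r }.
The FIRST sets are disjoint and neither alternative is nullable — no conflict.

No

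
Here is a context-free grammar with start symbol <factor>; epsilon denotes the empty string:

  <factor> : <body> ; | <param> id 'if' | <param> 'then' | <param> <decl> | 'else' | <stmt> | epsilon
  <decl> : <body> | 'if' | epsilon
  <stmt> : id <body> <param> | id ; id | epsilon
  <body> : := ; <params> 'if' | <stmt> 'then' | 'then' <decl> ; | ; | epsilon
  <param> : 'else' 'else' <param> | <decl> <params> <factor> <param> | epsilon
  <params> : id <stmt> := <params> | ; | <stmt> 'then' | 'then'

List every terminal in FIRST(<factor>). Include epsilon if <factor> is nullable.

{ 'else', 'if', 'then', :=, ;, id, epsilon }

From <factor> : <body> ;: <body> nullable, take FIRST(<body>) ∪ {;} = { 'then', :=, ;, id }.
From <factor> : <param> id 'if': <param> nullable, take FIRST(<param>) ∪ {id} = { 'else', 'if', 'then', :=, ;, id }.
From <factor> : <param> 'then': <param> nullable, take FIRST(<param>) ∪ {'then'} = { 'else', 'if', 'then', :=, ;, id }.
From <factor> : <param> <decl>: <param>, <decl> nullable, take FIRST(<param>) ∪ FIRST(<decl>) = { 'else', 'if', 'then', :=, ;, id }; also epsilon since the whole RHS is nullable.
<factor> : 'else' contributes {'else'}.
From <factor> : <stmt>: add FIRST(<stmt>) = { id, epsilon } (including epsilon since <stmt> is nullable).
<factor> : epsilon contributes epsilon.
Union: FIRST(<factor>) = { 'else', 'if', 'then', :=, ;, id, epsilon }.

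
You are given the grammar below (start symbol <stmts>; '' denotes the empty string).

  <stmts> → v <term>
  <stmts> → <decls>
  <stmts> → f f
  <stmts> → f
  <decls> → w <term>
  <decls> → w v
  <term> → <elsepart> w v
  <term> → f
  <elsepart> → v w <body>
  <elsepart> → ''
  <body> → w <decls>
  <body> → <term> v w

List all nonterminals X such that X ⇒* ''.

{ <elsepart> }

Directly nullable (have an ''-production): <elsepart>.
No other nonterminal has a production whose RHS symbols are all nullable.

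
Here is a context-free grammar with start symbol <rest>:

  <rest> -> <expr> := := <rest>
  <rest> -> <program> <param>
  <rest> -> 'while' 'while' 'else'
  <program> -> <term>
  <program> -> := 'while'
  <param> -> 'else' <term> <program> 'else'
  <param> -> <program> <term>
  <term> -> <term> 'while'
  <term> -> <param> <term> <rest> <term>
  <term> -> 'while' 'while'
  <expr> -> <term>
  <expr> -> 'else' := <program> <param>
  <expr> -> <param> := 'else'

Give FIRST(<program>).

{ 'else', 'while', := }

From <program> -> <term>: add FIRST(<term>) = { 'else', 'while', := }.
<program> -> := 'while' contributes {:=}.
Union: FIRST(<program>) = { 'else', 'while', := }.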